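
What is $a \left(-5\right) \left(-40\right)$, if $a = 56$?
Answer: $11200$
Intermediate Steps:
$a \left(-5\right) \left(-40\right) = 56 \left(-5\right) \left(-40\right) = \left(-280\right) \left(-40\right) = 11200$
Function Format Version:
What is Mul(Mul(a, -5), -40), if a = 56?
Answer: 11200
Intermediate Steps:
Mul(Mul(a, -5), -40) = Mul(Mul(56, -5), -40) = Mul(-280, -40) = 11200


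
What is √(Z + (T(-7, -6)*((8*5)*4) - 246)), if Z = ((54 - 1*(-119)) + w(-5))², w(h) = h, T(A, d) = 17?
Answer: √30698 ≈ 175.21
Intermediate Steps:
Z = 28224 (Z = ((54 - 1*(-119)) - 5)² = ((54 + 119) - 5)² = (173 - 5)² = 168² = 28224)
√(Z + (T(-7, -6)*((8*5)*4) - 246)) = √(28224 + (17*((8*5)*4) - 246)) = √(28224 + (17*(40*4) - 246)) = √(28224 + (17*160 - 246)) = √(28224 + (2720 - 246)) = √(28224 + 2474) = √30698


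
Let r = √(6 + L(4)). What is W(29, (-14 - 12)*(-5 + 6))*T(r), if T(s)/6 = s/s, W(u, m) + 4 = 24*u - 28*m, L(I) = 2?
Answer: 8520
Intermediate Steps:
W(u, m) = -4 - 28*m + 24*u (W(u, m) = -4 + (24*u - 28*m) = -4 + (-28*m + 24*u) = -4 - 28*m + 24*u)
r = 2*√2 (r = √(6 + 2) = √8 = 2*√2 ≈ 2.8284)
T(s) = 6 (T(s) = 6*(s/s) = 6*1 = 6)
W(29, (-14 - 12)*(-5 + 6))*T(r) = (-4 - 28*(-14 - 12)*(-5 + 6) + 24*29)*6 = (-4 - (-728) + 696)*6 = (-4 - 28*(-26) + 696)*6 = (-4 + 728 + 696)*6 = 1420*6 = 8520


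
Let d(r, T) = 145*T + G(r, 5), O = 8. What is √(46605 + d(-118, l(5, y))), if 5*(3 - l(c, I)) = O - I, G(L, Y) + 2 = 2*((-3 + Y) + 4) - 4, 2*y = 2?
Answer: √46843 ≈ 216.43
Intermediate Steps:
y = 1 (y = (½)*2 = 1)
G(L, Y) = -4 + 2*Y (G(L, Y) = -2 + (2*((-3 + Y) + 4) - 4) = -2 + (2*(1 + Y) - 4) = -2 + ((2 + 2*Y) - 4) = -2 + (-2 + 2*Y) = -4 + 2*Y)
l(c, I) = 7/5 + I/5 (l(c, I) = 3 - (8 - I)/5 = 3 + (-8/5 + I/5) = 7/5 + I/5)
d(r, T) = 6 + 145*T (d(r, T) = 145*T + (-4 + 2*5) = 145*T + (-4 + 10) = 145*T + 6 = 6 + 145*T)
√(46605 + d(-118, l(5, y))) = √(46605 + (6 + 145*(7/5 + (⅕)*1))) = √(46605 + (6 + 145*(7/5 + ⅕))) = √(46605 + (6 + 145*(8/5))) = √(46605 + (6 + 232)) = √(46605 + 238) = √46843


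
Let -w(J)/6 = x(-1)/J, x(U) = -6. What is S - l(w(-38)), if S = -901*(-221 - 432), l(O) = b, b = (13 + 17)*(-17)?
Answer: 588863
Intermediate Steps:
w(J) = 36/J (w(J) = -(-36)/J = 36/J)
b = -510 (b = 30*(-17) = -510)
l(O) = -510
S = 588353 (S = -901*(-653) = 588353)
S - l(w(-38)) = 588353 - 1*(-510) = 588353 + 510 = 588863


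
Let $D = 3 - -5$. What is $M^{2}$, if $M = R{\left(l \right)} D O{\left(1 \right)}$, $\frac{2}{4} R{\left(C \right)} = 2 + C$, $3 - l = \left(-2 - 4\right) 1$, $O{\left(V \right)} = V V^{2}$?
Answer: $30976$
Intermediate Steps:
$O{\left(V \right)} = V^{3}$
$l = 9$ ($l = 3 - \left(-2 - 4\right) 1 = 3 - \left(-6\right) 1 = 3 - -6 = 3 + 6 = 9$)
$R{\left(C \right)} = 4 + 2 C$ ($R{\left(C \right)} = 2 \left(2 + C\right) = 4 + 2 C$)
$D = 8$ ($D = 3 + 5 = 8$)
$M = 176$ ($M = \left(4 + 2 \cdot 9\right) 8 \cdot 1^{3} = \left(4 + 18\right) 8 \cdot 1 = 22 \cdot 8 \cdot 1 = 176 \cdot 1 = 176$)
$M^{2} = 176^{2} = 30976$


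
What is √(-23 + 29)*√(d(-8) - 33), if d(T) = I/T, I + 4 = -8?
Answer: 3*I*√21 ≈ 13.748*I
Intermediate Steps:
I = -12 (I = -4 - 8 = -12)
d(T) = -12/T
√(-23 + 29)*√(d(-8) - 33) = √(-23 + 29)*√(-12/(-8) - 33) = √6*√(-12*(-⅛) - 33) = √6*√(3/2 - 33) = √6*√(-63/2) = √6*(3*I*√14/2) = 3*I*√21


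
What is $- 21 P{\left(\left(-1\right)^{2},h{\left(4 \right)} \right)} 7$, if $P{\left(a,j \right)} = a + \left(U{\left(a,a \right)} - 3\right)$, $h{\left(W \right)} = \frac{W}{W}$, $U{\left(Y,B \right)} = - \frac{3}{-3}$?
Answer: $147$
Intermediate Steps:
$U{\left(Y,B \right)} = 1$ ($U{\left(Y,B \right)} = \left(-3\right) \left(- \frac{1}{3}\right) = 1$)
$h{\left(W \right)} = 1$
$P{\left(a,j \right)} = -2 + a$ ($P{\left(a,j \right)} = a + \left(1 - 3\right) = a - 2 = -2 + a$)
$- 21 P{\left(\left(-1\right)^{2},h{\left(4 \right)} \right)} 7 = - 21 \left(-2 + \left(-1\right)^{2}\right) 7 = - 21 \left(-2 + 1\right) 7 = \left(-21\right) \left(-1\right) 7 = 21 \cdot 7 = 147$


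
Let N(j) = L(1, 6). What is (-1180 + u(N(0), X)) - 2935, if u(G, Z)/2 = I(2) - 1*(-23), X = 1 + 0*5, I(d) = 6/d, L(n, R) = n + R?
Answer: -4063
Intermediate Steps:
L(n, R) = R + n
N(j) = 7 (N(j) = 6 + 1 = 7)
X = 1 (X = 1 + 0 = 1)
u(G, Z) = 52 (u(G, Z) = 2*(6/2 - 1*(-23)) = 2*(6*(½) + 23) = 2*(3 + 23) = 2*26 = 52)
(-1180 + u(N(0), X)) - 2935 = (-1180 + 52) - 2935 = -1128 - 2935 = -4063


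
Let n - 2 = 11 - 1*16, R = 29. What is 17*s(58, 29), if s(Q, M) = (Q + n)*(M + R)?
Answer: 54230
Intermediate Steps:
n = -3 (n = 2 + (11 - 1*16) = 2 + (11 - 16) = 2 - 5 = -3)
s(Q, M) = (-3 + Q)*(29 + M) (s(Q, M) = (Q - 3)*(M + 29) = (-3 + Q)*(29 + M))
17*s(58, 29) = 17*(-87 - 3*29 + 29*58 + 29*58) = 17*(-87 - 87 + 1682 + 1682) = 17*3190 = 54230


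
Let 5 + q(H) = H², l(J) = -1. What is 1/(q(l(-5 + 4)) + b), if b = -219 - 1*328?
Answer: -1/551 ≈ -0.0018149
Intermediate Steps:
b = -547 (b = -219 - 328 = -547)
q(H) = -5 + H²
1/(q(l(-5 + 4)) + b) = 1/((-5 + (-1)²) - 547) = 1/((-5 + 1) - 547) = 1/(-4 - 547) = 1/(-551) = -1/551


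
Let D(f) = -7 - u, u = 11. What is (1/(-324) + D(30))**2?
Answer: 34023889/104976 ≈ 324.11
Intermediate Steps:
D(f) = -18 (D(f) = -7 - 1*11 = -7 - 11 = -18)
(1/(-324) + D(30))**2 = (1/(-324) - 18)**2 = (-1/324 - 18)**2 = (-5833/324)**2 = 34023889/104976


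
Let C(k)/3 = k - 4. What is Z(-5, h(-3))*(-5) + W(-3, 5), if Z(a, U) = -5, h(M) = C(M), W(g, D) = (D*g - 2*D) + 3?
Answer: 3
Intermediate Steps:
C(k) = -12 + 3*k (C(k) = 3*(k - 4) = 3*(-4 + k) = -12 + 3*k)
W(g, D) = 3 - 2*D + D*g (W(g, D) = (-2*D + D*g) + 3 = 3 - 2*D + D*g)
h(M) = -12 + 3*M
Z(-5, h(-3))*(-5) + W(-3, 5) = -5*(-5) + (3 - 2*5 + 5*(-3)) = 25 + (3 - 10 - 15) = 25 - 22 = 3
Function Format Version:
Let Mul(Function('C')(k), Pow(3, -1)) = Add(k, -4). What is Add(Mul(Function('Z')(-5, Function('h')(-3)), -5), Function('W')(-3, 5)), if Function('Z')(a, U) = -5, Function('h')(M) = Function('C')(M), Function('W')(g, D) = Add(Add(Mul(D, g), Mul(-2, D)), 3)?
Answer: 3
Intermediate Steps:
Function('C')(k) = Add(-12, Mul(3, k)) (Function('C')(k) = Mul(3, Add(k, -4)) = Mul(3, Add(-4, k)) = Add(-12, Mul(3, k)))
Function('W')(g, D) = Add(3, Mul(-2, D), Mul(D, g)) (Function('W')(g, D) = Add(Add(Mul(-2, D), Mul(D, g)), 3) = Add(3, Mul(-2, D), Mul(D, g)))
Function('h')(M) = Add(-12, Mul(3, M))
Add(Mul(Function('Z')(-5, Function('h')(-3)), -5), Function('W')(-3, 5)) = Add(Mul(-5, -5), Add(3, Mul(-2, 5), Mul(5, -3))) = Add(25, Add(3, -10, -15)) = Add(25, -22) = 3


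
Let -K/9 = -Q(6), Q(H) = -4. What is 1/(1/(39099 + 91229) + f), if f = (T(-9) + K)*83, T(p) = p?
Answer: -130328/486775079 ≈ -0.00026774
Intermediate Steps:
K = -36 (K = -(-9)*(-4) = -9*4 = -36)
f = -3735 (f = (-9 - 36)*83 = -45*83 = -3735)
1/(1/(39099 + 91229) + f) = 1/(1/(39099 + 91229) - 3735) = 1/(1/130328 - 3735) = 1/(-486775079/130328) = -130328/486775079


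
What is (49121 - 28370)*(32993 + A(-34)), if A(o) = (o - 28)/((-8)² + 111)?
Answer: 119810318463/175 ≈ 6.8463e+8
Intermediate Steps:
A(o) = -4/25 + o/175 (A(o) = (-28 + o)/(64 + 111) = (-28 + o)/175 = (-28 + o)*(1/175) = -4/25 + o/175)
(49121 - 28370)*(32993 + A(-34)) = (49121 - 28370)*(32993 + (-4/25 + (1/175)*(-34))) = 20751*(32993 + (-4/25 - 34/175)) = 20751*(32993 - 62/175) = 20751*(5773713/175) = 119810318463/175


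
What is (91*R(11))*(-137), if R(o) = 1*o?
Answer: -137137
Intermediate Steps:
R(o) = o
(91*R(11))*(-137) = (91*11)*(-137) = 1001*(-137) = -137137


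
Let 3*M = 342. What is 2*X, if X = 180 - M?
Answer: 132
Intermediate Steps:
M = 114 (M = (⅓)*342 = 114)
X = 66 (X = 180 - 1*114 = 180 - 114 = 66)
2*X = 2*66 = 132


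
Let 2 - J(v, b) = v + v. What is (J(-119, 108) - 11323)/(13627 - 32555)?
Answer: 11083/18928 ≈ 0.58554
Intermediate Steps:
J(v, b) = 2 - 2*v (J(v, b) = 2 - (v + v) = 2 - 2*v)
(J(-119, 108) - 11323)/(13627 - 32555) = ((2 - 2*(-119)) - 11323)/(13627 - 32555) = ((2 + 238) - 11323)/(-18928) = (240 - 11323)*(-1/18928) = -11083*(-1/18928) = 11083/18928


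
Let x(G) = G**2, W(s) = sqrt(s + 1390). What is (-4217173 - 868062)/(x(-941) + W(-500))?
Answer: -4502878973035/784076600471 + 5085235*sqrt(890)/784076600471 ≈ -5.7427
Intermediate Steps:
W(s) = sqrt(1390 + s)
(-4217173 - 868062)/(x(-941) + W(-500)) = (-4217173 - 868062)/((-941)**2 + sqrt(1390 - 500)) = -5085235/(885481 + sqrt(890))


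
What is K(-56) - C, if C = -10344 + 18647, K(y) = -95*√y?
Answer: -8303 - 190*I*√14 ≈ -8303.0 - 710.92*I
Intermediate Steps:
C = 8303
K(-56) - C = -190*I*√14 - 1*8303 = -190*I*√14 - 8303 = -8303 - 190*I*√14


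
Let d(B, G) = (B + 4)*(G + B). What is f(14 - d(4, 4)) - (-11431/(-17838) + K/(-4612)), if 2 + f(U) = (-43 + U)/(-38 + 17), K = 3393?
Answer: 726601243/287940996 ≈ 2.5234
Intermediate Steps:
d(B, G) = (4 + B)*(B + G)
f(U) = 1/21 - U/21 (f(U) = -2 + (-43 + U)/(-38 + 17) = -2 + (-43 + U)/(-21) = -2 + (-43 + U)*(-1/21) = -2 + (43/21 - U/21) = 1/21 - U/21)
f(14 - d(4, 4)) - (-11431/(-17838) + K/(-4612)) = (1/21 - (14 - (4² + 4*4 + 4*4 + 4*4))/21) - (-11431/(-17838) + 3393/(-4612)) = (1/21 - (14 - (16 + 16 + 16 + 16))/21) - (-11431*(-1/17838) + 3393*(-1/4612)) = (1/21 - (14 - 1*64)/21) - (11431/17838 - 3393/4612) = (1/21 - (14 - 64)/21) - 1*(-3902281/41134428) = (1/21 - 1/21*(-50)) + 3902281/41134428 = (1/21 + 50/21) + 3902281/41134428 = 17/7 + 3902281/41134428 = 726601243/287940996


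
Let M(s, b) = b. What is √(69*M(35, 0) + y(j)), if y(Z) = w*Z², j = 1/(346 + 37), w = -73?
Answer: I*√73/383 ≈ 0.022308*I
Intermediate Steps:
j = 1/383 ≈ 0.0026110
y(Z) = -73*Z²
√(69*M(35, 0) + y(j)) = √(69*0 - 73*(1/383)²) = √(0 - 73*1/146689) = √(0 - 73/146689) = √(-73/146689) = I*√73/383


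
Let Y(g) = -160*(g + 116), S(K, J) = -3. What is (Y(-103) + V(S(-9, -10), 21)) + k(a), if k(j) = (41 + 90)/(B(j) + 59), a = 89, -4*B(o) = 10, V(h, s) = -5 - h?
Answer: -235004/113 ≈ -2079.7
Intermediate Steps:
Y(g) = -18560 - 160*g (Y(g) = -160*(116 + g) = -18560 - 160*g)
B(o) = -5/2 (B(o) = -¼*10 = -5/2)
k(j) = 262/113 (k(j) = (41 + 90)/(-5/2 + 59) = 131/(113/2) = 131*(2/113) = 262/113)
(Y(-103) + V(S(-9, -10), 21)) + k(a) = ((-18560 - 160*(-103)) + (-5 - 1*(-3))) + 262/113 = ((-18560 + 16480) + (-5 + 3)) + 262/113 = (-2080 - 2) + 262/113 = -2082 + 262/113 = -235004/113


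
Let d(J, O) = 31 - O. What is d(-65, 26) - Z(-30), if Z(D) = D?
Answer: 35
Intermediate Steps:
d(-65, 26) - Z(-30) = (31 - 1*26) - 1*(-30) = (31 - 26) + 30 = 5 + 30 = 35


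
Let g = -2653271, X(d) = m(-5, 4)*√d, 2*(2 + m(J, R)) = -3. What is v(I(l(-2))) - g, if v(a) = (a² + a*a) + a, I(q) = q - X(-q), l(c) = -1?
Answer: 2653286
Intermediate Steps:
m(J, R) = -7/2 (m(J, R) = -2 + (½)*(-3) = -2 - 3/2 = -7/2)
X(d) = -7*√d/2
I(q) = q + 7*√(-q)/2 (I(q) = q - (-7)*√(-q)/2 = q + 7*√(-q)/2)
v(a) = a + 2*a² (v(a) = (a² + a²) + a = 2*a² + a = a + 2*a²)
v(I(l(-2))) - g = (-1 + 7*√(-1*(-1))/2)*(1 + 2*(-1 + 7*√(-1*(-1))/2)) - 1*(-2653271) = (-1 + 7*√1/2)*(1 + 2*(-1 + 7*√1/2)) + 2653271 = (-1 + (7/2)*1)*(1 + 2*(-1 + (7/2)*1)) + 2653271 = (-1 + 7/2)*(1 + 2*(-1 + 7/2)) + 2653271 = 5*(1 + 2*(5/2))/2 + 2653271 = 5*(1 + 5)/2 + 2653271 = (5/2)*6 + 2653271 = 15 + 2653271 = 2653286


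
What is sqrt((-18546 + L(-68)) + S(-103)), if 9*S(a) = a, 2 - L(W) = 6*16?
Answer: I*sqrt(167863)/3 ≈ 136.57*I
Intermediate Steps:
L(W) = -94 (L(W) = 2 - 6*16 = 2 - 1*96 = 2 - 96 = -94)
S(a) = a/9
sqrt((-18546 + L(-68)) + S(-103)) = sqrt((-18546 - 94) + (1/9)*(-103)) = sqrt(-18640 - 103/9) = sqrt(-167863/9) = I*sqrt(167863)/3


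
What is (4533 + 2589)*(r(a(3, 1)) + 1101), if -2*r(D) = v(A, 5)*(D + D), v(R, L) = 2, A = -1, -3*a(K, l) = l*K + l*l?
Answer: 7860314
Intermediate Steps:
a(K, l) = -l**2/3 - K*l/3 (a(K, l) = -(l*K + l*l)/3 = -(K*l + l**2)/3 = -(l**2 + K*l)/3 = -l**2/3 - K*l/3)
r(D) = -2*D (r(D) = -(D + D) = -2*D)
(4533 + 2589)*(r(a(3, 1)) + 1101) = (4533 + 2589)*(-(-2)*(3 + 1)/3 + 1101) = 7122*(-(-2)*4/3 + 1101) = 7122*(-2*(-4/3) + 1101) = 7122*(8/3 + 1101) = 7122*(3311/3) = 7860314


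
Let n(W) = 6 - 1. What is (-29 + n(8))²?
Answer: 576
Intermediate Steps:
n(W) = 5
(-29 + n(8))² = (-29 + 5)² = (-24)² = 576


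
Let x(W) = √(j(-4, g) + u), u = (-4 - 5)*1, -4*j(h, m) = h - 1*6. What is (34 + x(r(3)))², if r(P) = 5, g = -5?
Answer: (68 + I*√26)²/4 ≈ 1149.5 + 173.37*I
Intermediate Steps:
j(h, m) = 3/2 - h/4 (j(h, m) = -(h - 1*6)/4 = -(h - 6)/4 = -(-6 + h)/4 = 3/2 - h/4)
u = -9 (u = -9*1 = -9)
x(W) = I*√26/2 (x(W) = √((3/2 - ¼*(-4)) - 9) = √((3/2 + 1) - 9) = √(5/2 - 9) = √(-13/2) = I*√26/2)
(34 + x(r(3)))² = (34 + I*√26/2)²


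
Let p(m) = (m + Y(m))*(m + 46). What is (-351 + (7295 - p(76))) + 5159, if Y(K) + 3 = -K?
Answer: 12469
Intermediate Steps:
Y(K) = -3 - K
p(m) = -138 - 3*m (p(m) = (m + (-3 - m))*(m + 46) = -3*(46 + m) = -138 - 3*m)
(-351 + (7295 - p(76))) + 5159 = (-351 + (7295 - (-138 - 3*76))) + 5159 = (-351 + (7295 - (-138 - 228))) + 5159 = (-351 + (7295 - 1*(-366))) + 5159 = (-351 + (7295 + 366)) + 5159 = (-351 + 7661) + 5159 = 7310 + 5159 = 12469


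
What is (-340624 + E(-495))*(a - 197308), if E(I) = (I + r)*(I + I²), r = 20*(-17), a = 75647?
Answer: 24882493872014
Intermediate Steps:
r = -340
E(I) = (-340 + I)*(I + I²) (E(I) = (I - 340)*(I + I²) = (-340 + I)*(I + I²))
(-340624 + E(-495))*(a - 197308) = (-340624 - 495*(-340 + (-495)² - 339*(-495)))*(75647 - 197308) = (-340624 - 495*(-340 + 245025 + 167805))*(-121661) = (-340624 - 495*412490)*(-121661) = (-340624 - 204182550)*(-121661) = -204523174*(-121661) = 24882493872014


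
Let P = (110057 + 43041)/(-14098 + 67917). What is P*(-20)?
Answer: -3061960/53819 ≈ -56.894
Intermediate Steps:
P = 153098/53819 ≈ 2.8447
P*(-20) = (153098/53819)*(-20) = -3061960/53819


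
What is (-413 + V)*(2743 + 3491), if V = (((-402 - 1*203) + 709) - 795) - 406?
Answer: -9413340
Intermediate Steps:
V = -1097 (V = (((-402 - 203) + 709) - 795) - 406 = ((-605 + 709) - 795) - 406 = (104 - 795) - 406 = -691 - 406 = -1097)
(-413 + V)*(2743 + 3491) = (-413 - 1097)*(2743 + 3491) = -1510*6234 = -9413340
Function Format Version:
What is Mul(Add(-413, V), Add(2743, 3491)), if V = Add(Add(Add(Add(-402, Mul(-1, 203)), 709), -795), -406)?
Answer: -9413340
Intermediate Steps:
V = -1097 (V = Add(Add(Add(Add(-402, -203), 709), -795), -406) = Add(Add(Add(-605, 709), -795), -406) = Add(Add(104, -795), -406) = Add(-691, -406) = -1097)
Mul(Add(-413, V), Add(2743, 3491)) = Mul(Add(-413, -1097), Add(2743, 3491)) = Mul(-1510, 6234) = -9413340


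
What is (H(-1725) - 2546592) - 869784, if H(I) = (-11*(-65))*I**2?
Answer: 2124155499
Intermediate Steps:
H(I) = 715*I**2
(H(-1725) - 2546592) - 869784 = (715*(-1725)**2 - 2546592) - 869784 = (715*2975625 - 2546592) - 869784 = (2127571875 - 2546592) - 869784 = 2125025283 - 869784 = 2124155499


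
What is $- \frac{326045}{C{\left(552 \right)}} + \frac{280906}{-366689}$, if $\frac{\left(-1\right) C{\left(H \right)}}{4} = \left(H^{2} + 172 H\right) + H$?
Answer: $- \frac{2870584433}{5104310880} \approx -0.56238$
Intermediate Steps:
$C{\left(H \right)} = - 692 H - 4 H^{2}$ ($C{\left(H \right)} = - 4 \left(\left(H^{2} + 172 H\right) + H\right) = - 4 \left(H^{2} + 173 H\right) = - 692 H - 4 H^{2}$)
$- \frac{326045}{C{\left(552 \right)}} + \frac{280906}{-366689} = - \frac{326045}{\left(-4\right) 552 \left(173 + 552\right)} + \frac{280906}{-366689} = - \frac{326045}{\left(-4\right) 552 \cdot 725} + 280906 \left(- \frac{1}{366689}\right) = - \frac{326045}{-1600800} - \frac{280906}{366689} = \left(-326045\right) \left(- \frac{1}{1600800}\right) - \frac{280906}{366689} = \frac{65209}{320160} - \frac{280906}{366689} = - \frac{2870584433}{5104310880}$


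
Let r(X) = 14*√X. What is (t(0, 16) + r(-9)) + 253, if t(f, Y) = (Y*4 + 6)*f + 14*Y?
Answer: 477 + 42*I ≈ 477.0 + 42.0*I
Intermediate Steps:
t(f, Y) = 14*Y + f*(6 + 4*Y) (t(f, Y) = (4*Y + 6)*f + 14*Y = (6 + 4*Y)*f + 14*Y = f*(6 + 4*Y) + 14*Y = 14*Y + f*(6 + 4*Y))
(t(0, 16) + r(-9)) + 253 = ((6*0 + 14*16 + 4*16*0) + 14*√(-9)) + 253 = ((0 + 224 + 0) + 14*(3*I)) + 253 = (224 + 42*I) + 253 = 477 + 42*I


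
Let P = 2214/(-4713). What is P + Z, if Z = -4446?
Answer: -6985404/1571 ≈ -4446.5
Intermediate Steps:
P = -738/1571 (P = 2214*(-1/4713) = -738/1571 ≈ -0.46976)
P + Z = -738/1571 - 4446 = -6985404/1571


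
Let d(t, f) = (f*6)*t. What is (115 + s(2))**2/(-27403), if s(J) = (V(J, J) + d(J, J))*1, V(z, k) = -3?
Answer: -18496/27403 ≈ -0.67496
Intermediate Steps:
d(t, f) = 6*f*t (d(t, f) = (6*f)*t = 6*f*t)
s(J) = -3 + 6*J**2 (s(J) = (-3 + 6*J*J)*1 = (-3 + 6*J**2)*1 = -3 + 6*J**2)
(115 + s(2))**2/(-27403) = (115 + (-3 + 6*2**2))**2/(-27403) = (115 + (-3 + 6*4))**2*(-1/27403) = (115 + (-3 + 24))**2*(-1/27403) = (115 + 21)**2*(-1/27403) = 136**2*(-1/27403) = 18496*(-1/27403) = -18496/27403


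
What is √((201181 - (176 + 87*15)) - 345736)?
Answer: 2*I*√36509 ≈ 382.15*I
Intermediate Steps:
√((201181 - (176 + 87*15)) - 345736) = √((201181 - (176 + 1305)) - 345736) = √((201181 - 1*1481) - 345736) = √((201181 - 1481) - 345736) = √(199700 - 345736) = √(-146036) = 2*I*√36509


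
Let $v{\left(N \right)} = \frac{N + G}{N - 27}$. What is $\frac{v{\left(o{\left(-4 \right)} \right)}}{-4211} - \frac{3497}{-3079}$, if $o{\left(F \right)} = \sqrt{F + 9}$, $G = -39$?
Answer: $\frac{2664575229}{2346786089} - \frac{3 \sqrt{5}}{762191} \approx 1.1354$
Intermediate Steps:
$o{\left(F \right)} = \sqrt{9 + F}$
$v{\left(N \right)} = \frac{-39 + N}{-27 + N}$ ($v{\left(N \right)} = \frac{N - 39}{N - 27} = \frac{-39 + N}{-27 + N}$)
$\frac{v{\left(o{\left(-4 \right)} \right)}}{-4211} - \frac{3497}{-3079} = \frac{\frac{1}{-27 + \sqrt{9 - 4}} \left(-39 + \sqrt{9 - 4}\right)}{-4211} - \frac{3497}{-3079} = \frac{-39 + \sqrt{5}}{-27 + \sqrt{5}} \left(- \frac{1}{4211}\right) - - \frac{3497}{3079} = - \frac{-39 + \sqrt{5}}{4211 \left(-27 + \sqrt{5}\right)} + \frac{3497}{3079} = \frac{3497}{3079} - \frac{-39 + \sqrt{5}}{4211 \left(-27 + \sqrt{5}\right)}$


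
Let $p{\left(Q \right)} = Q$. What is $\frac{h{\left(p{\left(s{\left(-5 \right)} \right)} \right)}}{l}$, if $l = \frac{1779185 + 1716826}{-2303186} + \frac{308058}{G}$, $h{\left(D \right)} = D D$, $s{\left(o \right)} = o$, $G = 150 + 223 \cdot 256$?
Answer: $\frac{329574400670}{50941019517} \approx 6.4697$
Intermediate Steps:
$G = 57238$ ($G = 150 + 57088 = 57238$)
$h{\left(D \right)} = D^{2}$
$l = \frac{254705097585}{65914880134}$ ($l = \frac{1779185 + 1716826}{-2303186} + \frac{308058}{57238} = 3496011 \left(- \frac{1}{2303186}\right) + 308058 \cdot \frac{1}{57238} = - \frac{3496011}{2303186} + \frac{154029}{28619} = \frac{254705097585}{65914880134} \approx 3.8642$)
$\frac{h{\left(p{\left(s{\left(-5 \right)} \right)} \right)}}{l} = \frac{\left(-5\right)^{2}}{\frac{254705097585}{65914880134}} = 25 \cdot \frac{65914880134}{254705097585} = \frac{329574400670}{50941019517}$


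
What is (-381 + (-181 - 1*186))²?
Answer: 559504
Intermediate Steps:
(-381 + (-181 - 1*186))² = (-381 + (-181 - 186))² = (-381 - 367)² = (-748)² = 559504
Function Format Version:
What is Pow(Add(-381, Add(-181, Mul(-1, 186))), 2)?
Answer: 559504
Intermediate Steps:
Pow(Add(-381, Add(-181, Mul(-1, 186))), 2) = Pow(Add(-381, Add(-181, -186)), 2) = Pow(Add(-381, -367), 2) = Pow(-748, 2) = 559504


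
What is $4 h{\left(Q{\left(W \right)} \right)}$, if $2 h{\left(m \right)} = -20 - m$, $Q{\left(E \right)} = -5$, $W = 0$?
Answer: $-30$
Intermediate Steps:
$h{\left(m \right)} = -10 - \frac{m}{2}$ ($h{\left(m \right)} = \frac{-20 - m}{2} = -10 - \frac{m}{2}$)
$4 h{\left(Q{\left(W \right)} \right)} = 4 \left(-10 - - \frac{5}{2}\right) = 4 \left(-10 + \frac{5}{2}\right) = 4 \left(- \frac{15}{2}\right) = -30$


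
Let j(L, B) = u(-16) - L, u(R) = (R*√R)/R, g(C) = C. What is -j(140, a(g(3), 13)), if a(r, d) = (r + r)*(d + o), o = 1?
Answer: 140 - 4*I ≈ 140.0 - 4.0*I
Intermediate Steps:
u(R) = √R (u(R) = R^(3/2)/R = √R)
a(r, d) = 2*r*(1 + d) (a(r, d) = (r + r)*(d + 1) = (2*r)*(1 + d) = 2*r*(1 + d))
j(L, B) = -L + 4*I (j(L, B) = √(-16) - L = 4*I - L = -L + 4*I)
-j(140, a(g(3), 13)) = -(-1*140 + 4*I) = -(-140 + 4*I) = 140 - 4*I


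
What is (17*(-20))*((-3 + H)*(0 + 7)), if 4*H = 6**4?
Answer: -763980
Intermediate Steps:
H = 324 (H = (1/4)*6**4 = (1/4)*1296 = 324)
(17*(-20))*((-3 + H)*(0 + 7)) = (17*(-20))*((-3 + 324)*(0 + 7)) = -109140*7 = -340*2247 = -763980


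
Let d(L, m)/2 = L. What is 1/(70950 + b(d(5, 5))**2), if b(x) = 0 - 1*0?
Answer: 1/70950 ≈ 1.4094e-5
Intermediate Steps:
d(L, m) = 2*L
b(x) = 0 (b(x) = 0 + 0 = 0)
1/(70950 + b(d(5, 5))**2) = 1/(70950 + 0**2) = 1/(70950 + 0) = 1/70950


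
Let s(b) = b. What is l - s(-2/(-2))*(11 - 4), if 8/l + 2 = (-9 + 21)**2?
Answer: -493/71 ≈ -6.9437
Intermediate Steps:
l = 4/71 (l = 8/(-2 + (-9 + 21)**2) = 8/(-2 + 12**2) = 8/(-2 + 144) = 8/142 = 8*(1/142) = 4/71 ≈ 0.056338)
l - s(-2/(-2))*(11 - 4) = 4/71 - (-2/(-2))*(11 - 4) = 4/71 - (-2*(-1/2))*7 = 4/71 - 7 = -493/71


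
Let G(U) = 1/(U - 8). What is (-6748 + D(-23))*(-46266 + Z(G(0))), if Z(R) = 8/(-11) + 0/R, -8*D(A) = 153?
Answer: 13776079979/44 ≈ 3.1309e+8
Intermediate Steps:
G(U) = 1/(-8 + U)
D(A) = -153/8 (D(A) = -1/8*153 = -153/8)
Z(R) = -8/11 (Z(R) = 8*(-1/11) + 0 = -8/11 + 0 = -8/11)
(-6748 + D(-23))*(-46266 + Z(G(0))) = (-6748 - 153/8)*(-46266 - 8/11) = -54137/8*(-508934/11) = 13776079979/44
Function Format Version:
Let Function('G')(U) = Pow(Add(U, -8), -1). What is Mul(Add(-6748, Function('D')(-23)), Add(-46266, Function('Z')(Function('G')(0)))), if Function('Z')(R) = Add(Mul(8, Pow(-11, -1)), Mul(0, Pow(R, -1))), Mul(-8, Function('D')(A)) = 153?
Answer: Rational(13776079979, 44) ≈ 3.1309e+8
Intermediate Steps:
Function('G')(U) = Pow(Add(-8, U), -1)
Function('D')(A) = Rational(-153, 8) (Function('D')(A) = Mul(Rational(-1, 8), 153) = Rational(-153, 8))
Function('Z')(R) = Rational(-8, 11) (Function('Z')(R) = Add(Mul(8, Rational(-1, 11)), 0) = Add(Rational(-8, 11), 0) = Rational(-8, 11))
Mul(Add(-6748, Function('D')(-23)), Add(-46266, Function('Z')(Function('G')(0)))) = Mul(Add(-6748, Rational(-153, 8)), Add(-46266, Rational(-8, 11))) = Mul(Rational(-54137, 8), Rational(-508934, 11)) = Rational(13776079979, 44)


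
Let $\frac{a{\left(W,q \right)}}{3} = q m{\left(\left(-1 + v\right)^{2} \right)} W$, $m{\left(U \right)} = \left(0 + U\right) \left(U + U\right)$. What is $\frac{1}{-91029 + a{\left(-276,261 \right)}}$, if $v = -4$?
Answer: $- \frac{1}{270226029} \approx -3.7006 \cdot 10^{-9}$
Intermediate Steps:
$m{\left(U \right)} = 2 U^{2}$ ($m{\left(U \right)} = U 2 U = 2 U^{2}$)
$a{\left(W,q \right)} = 3750 W q$ ($a{\left(W,q \right)} = 3 q 2 \left(\left(-1 - 4\right)^{2}\right)^{2} W = 3 q 2 \left(\left(-5\right)^{2}\right)^{2} W = 3 q 2 \cdot 25^{2} W = 3 q 2 \cdot 625 W = 3 q 1250 W = 3 \cdot 1250 q W = 3 \cdot 1250 W q = 3750 W q$)
$\frac{1}{-91029 + a{\left(-276,261 \right)}} = \frac{1}{-91029 + 3750 \left(-276\right) 261} = \frac{1}{-91029 - 270135000} = \frac{1}{-270226029} = - \frac{1}{270226029}$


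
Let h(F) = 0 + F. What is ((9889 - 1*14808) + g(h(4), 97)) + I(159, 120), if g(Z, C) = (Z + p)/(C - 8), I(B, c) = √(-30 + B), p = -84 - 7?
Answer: -437878/89 + √129 ≈ -4908.6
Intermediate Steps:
p = -91
h(F) = F
g(Z, C) = (-91 + Z)/(-8 + C) (g(Z, C) = (Z - 91)/(C - 8) = (-91 + Z)/(-8 + C))
((9889 - 1*14808) + g(h(4), 97)) + I(159, 120) = ((9889 - 1*14808) + (-91 + 4)/(-8 + 97)) + √(-30 + 159) = ((9889 - 14808) - 87/89) + √129 = (-4919 + (1/89)*(-87)) + √129 = (-4919 - 87/89) + √129 = -437878/89 + √129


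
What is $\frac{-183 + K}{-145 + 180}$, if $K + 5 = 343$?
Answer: $\frac{31}{7} \approx 4.4286$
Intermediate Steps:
$K = 338$ ($K = -5 + 343 = 338$)
$\frac{-183 + K}{-145 + 180} = \frac{-183 + 338}{-145 + 180} = \frac{155}{35} = 155 \cdot \frac{1}{35} = \frac{31}{7}$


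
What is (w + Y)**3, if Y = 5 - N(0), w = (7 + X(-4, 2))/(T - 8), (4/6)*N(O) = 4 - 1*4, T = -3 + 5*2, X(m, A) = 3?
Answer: -125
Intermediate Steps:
T = 7 (T = -3 + 10 = 7)
N(O) = 0 (N(O) = 3*(4 - 1*4)/2 = 3*(4 - 4)/2 = (3/2)*0 = 0)
w = -10 (w = (7 + 3)/(7 - 8) = 10/(-1) = 10*(-1) = -10)
Y = 5 (Y = 5 - 1*0 = 5 + 0 = 5)
(w + Y)**3 = (-10 + 5)**3 = (-5)**3 = -125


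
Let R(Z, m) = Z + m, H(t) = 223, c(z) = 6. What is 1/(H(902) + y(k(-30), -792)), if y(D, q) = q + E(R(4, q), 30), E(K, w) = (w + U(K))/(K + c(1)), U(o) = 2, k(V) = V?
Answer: -391/222495 ≈ -0.0017573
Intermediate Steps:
E(K, w) = (2 + w)/(6 + K) (E(K, w) = (w + 2)/(K + 6) = (2 + w)/(6 + K))
y(D, q) = q + 32/(10 + q) (y(D, q) = q + (2 + 30)/(6 + (4 + q)) = q + 32/(10 + q))
1/(H(902) + y(k(-30), -792)) = 1/(223 + (32 - 792*(10 - 792))/(10 - 792)) = 1/(223 + (32 - 792*(-782))/(-782)) = 1/(223 - (32 + 619344)/782) = 1/(223 - 1/782*619376) = 1/(223 - 309688/391) = 1/(-222495/391) = -391/222495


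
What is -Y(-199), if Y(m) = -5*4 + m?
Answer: 219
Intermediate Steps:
Y(m) = -20 + m
-Y(-199) = -(-20 - 199) = -1*(-219) = 219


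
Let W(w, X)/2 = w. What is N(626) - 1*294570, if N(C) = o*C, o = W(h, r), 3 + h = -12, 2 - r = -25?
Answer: -313350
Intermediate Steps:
r = 27 (r = 2 - 1*(-25) = 2 + 25 = 27)
h = -15 (h = -3 - 12 = -15)
W(w, X) = 2*w
o = -30 (o = 2*(-15) = -30)
N(C) = -30*C
N(626) - 1*294570 = -30*626 - 1*294570 = -18780 - 294570 = -313350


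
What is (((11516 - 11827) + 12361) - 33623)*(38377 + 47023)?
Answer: -1842334200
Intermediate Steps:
(((11516 - 11827) + 12361) - 33623)*(38377 + 47023) = ((-311 + 12361) - 33623)*85400 = (12050 - 33623)*85400 = -21573*85400 = -1842334200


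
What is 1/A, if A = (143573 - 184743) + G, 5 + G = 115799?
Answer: 1/74624 ≈ 1.3401e-5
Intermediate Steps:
G = 115794 (G = -5 + 115799 = 115794)
A = 74624 (A = (143573 - 184743) + 115794 = -41170 + 115794 = 74624)
1/A = 1/74624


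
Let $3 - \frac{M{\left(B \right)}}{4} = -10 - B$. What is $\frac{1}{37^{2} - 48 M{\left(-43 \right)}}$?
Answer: $\frac{1}{7129} \approx 0.00014027$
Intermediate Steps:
$M{\left(B \right)} = 52 + 4 B$ ($M{\left(B \right)} = 12 - 4 \left(-10 - B\right) = 12 + \left(40 + 4 B\right) = 52 + 4 B$)
$\frac{1}{37^{2} - 48 M{\left(-43 \right)}} = \frac{1}{37^{2} - 48 \left(52 + 4 \left(-43\right)\right)} = \frac{1}{1369 - 48 \left(52 - 172\right)} = \frac{1}{1369 - -5760} = \frac{1}{1369 + 5760} = \frac{1}{7129}$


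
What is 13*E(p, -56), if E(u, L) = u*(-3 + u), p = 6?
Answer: 234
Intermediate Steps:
13*E(p, -56) = 13*(6*(-3 + 6)) = 13*(6*3) = 13*18 = 234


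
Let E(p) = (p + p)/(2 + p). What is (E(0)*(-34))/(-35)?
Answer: 0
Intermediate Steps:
E(p) = 2*p/(2 + p) (E(p) = (2*p)/(2 + p) = 2*p/(2 + p))
(E(0)*(-34))/(-35) = ((2*0/(2 + 0))*(-34))/(-35) = ((2*0/2)*(-34))*(-1/35) = ((2*0*(1/2))*(-34))*(-1/35) = (0*(-34))*(-1/35) = 0*(-1/35) = 0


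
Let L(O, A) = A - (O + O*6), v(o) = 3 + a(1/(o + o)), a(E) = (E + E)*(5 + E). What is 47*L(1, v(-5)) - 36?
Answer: -13503/50 ≈ -270.06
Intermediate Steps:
a(E) = 2*E*(5 + E) (a(E) = (2*E)*(5 + E) = 2*E*(5 + E))
v(o) = 3 + (5 + 1/(2*o))/o (v(o) = 3 + 2*(5 + 1/(o + o))/(o + o) = 3 + 2*(5 + 1/(2*o))/((2*o)) = 3 + 2*(1/(2*o))*(5 + 1/(2*o)) = 3 + (5 + 1/(2*o))/o)
L(O, A) = A - 7*O (L(O, A) = A - (O + 6*O) = A - 7*O)
47*L(1, v(-5)) - 36 = 47*((3 + (½)/(-5)² + 5/(-5)) - 7*1) - 36 = 47*((3 + (½)*(1/25) + 5*(-⅕)) - 7) - 36 = 47*((3 + 1/50 - 1) - 7) - 36 = 47*(101/50 - 7) - 36 = 47*(-249/50) - 36 = -11703/50 - 36 = -13503/50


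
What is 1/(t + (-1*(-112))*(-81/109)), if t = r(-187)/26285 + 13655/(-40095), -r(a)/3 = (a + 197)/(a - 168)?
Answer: -1631221892685/136321084278619 ≈ -0.011966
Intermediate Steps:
r(a) = -3*(197 + a)/(-168 + a) (r(a) = -3*(a + 197)/(a - 168) = -3*(197 + a)/(-168 + a))
t = -5096639671/14965338465 (t = (3*(-197 - 1*(-187))/(-168 - 187))/26285 + 13655/(-40095) = (3*(-197 + 187)/(-355))*(1/26285) + 13655*(-1/40095) = (3*(-1/355)*(-10))*(1/26285) - 2731/8019 = (6/71)*(1/26285) - 2731/8019 = 6/1866235 - 2731/8019 = -5096639671/14965338465 ≈ -0.34056)
1/(t + (-1*(-112))*(-81/109)) = 1/(-5096639671/14965338465 + (-1*(-112))*(-81/109)) = 1/(-5096639671/14965338465 + 112*(-81*1/109)) = 1/(-5096639671/14965338465 + 112*(-81/109)) = 1/(-5096639671/14965338465 - 9072/109) = 1/(-136321084278619/1631221892685) = -1631221892685/136321084278619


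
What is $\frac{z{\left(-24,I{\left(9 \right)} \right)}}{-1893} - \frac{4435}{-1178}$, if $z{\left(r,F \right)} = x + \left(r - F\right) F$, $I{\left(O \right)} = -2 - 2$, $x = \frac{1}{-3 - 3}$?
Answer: $\frac{12452117}{3344931} \approx 3.7227$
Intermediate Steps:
$x = - \frac{1}{6}$ ($x = \frac{1}{-6} = - \frac{1}{6} \approx -0.16667$)
$I{\left(O \right)} = -4$ ($I{\left(O \right)} = -2 - 2 = -4$)
$z{\left(r,F \right)} = - \frac{1}{6} + F \left(r - F\right)$ ($z{\left(r,F \right)} = - \frac{1}{6} + \left(r - F\right) F = - \frac{1}{6} + F \left(r - F\right)$)
$\frac{z{\left(-24,I{\left(9 \right)} \right)}}{-1893} - \frac{4435}{-1178} = \frac{- \frac{1}{6} - \left(-4\right)^{2} - -96}{-1893} - \frac{4435}{-1178} = \left(- \frac{1}{6} - 16 + 96\right) \left(- \frac{1}{1893}\right) - - \frac{4435}{1178} = \left(- \frac{1}{6} - 16 + 96\right) \left(- \frac{1}{1893}\right) + \frac{4435}{1178} = \frac{479}{6} \left(- \frac{1}{1893}\right) + \frac{4435}{1178} = - \frac{479}{11358} + \frac{4435}{1178} = \frac{12452117}{3344931}$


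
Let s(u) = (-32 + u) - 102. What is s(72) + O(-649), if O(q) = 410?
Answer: 348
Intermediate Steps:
s(u) = -134 + u
s(72) + O(-649) = (-134 + 72) + 410 = -62 + 410 = 348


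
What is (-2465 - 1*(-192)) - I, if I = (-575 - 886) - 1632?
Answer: 820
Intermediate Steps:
I = -3093 (I = -1461 - 1632 = -3093)
(-2465 - 1*(-192)) - I = (-2465 - 1*(-192)) - 1*(-3093) = (-2465 + 192) + 3093 = -2273 + 3093 = 820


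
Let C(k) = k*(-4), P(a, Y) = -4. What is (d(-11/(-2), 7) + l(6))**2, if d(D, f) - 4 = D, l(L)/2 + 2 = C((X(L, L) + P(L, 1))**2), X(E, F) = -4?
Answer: 1026169/4 ≈ 2.5654e+5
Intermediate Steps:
C(k) = -4*k
l(L) = -516 (l(L) = -4 + 2*(-4*(-4 - 4)**2) = -4 + 2*(-4*(-8)**2) = -4 + 2*(-4*64) = -4 + 2*(-256) = -4 - 512 = -516)
d(D, f) = 4 + D
(d(-11/(-2), 7) + l(6))**2 = ((4 - 11/(-2)) - 516)**2 = ((4 - 11*(-1/2)) - 516)**2 = ((4 + 11/2) - 516)**2 = (19/2 - 516)**2 = (-1013/2)**2 = 1026169/4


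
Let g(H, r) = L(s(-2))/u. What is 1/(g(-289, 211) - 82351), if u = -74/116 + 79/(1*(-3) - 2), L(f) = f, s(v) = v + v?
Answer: -4767/392566057 ≈ -1.2143e-5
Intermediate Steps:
s(v) = 2*v
u = -4767/290 (u = -74*1/116 + 79/(-3 - 2) = -37/58 + 79/(-5) = -37/58 + 79*(-⅕) = -37/58 - 79/5 = -4767/290 ≈ -16.438)
g(H, r) = 1160/4767 (g(H, r) = (2*(-2))/(-4767/290) = -4*(-290/4767) = 1160/4767)
1/(g(-289, 211) - 82351) = 1/(1160/4767 - 82351) = 1/(-392566057/4767) = -4767/392566057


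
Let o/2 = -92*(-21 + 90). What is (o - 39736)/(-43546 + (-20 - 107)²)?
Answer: 52432/27417 ≈ 1.9124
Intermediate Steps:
o = -12696 (o = 2*(-92*(-21 + 90)) = 2*(-92*69) = 2*(-6348) = -12696)
(o - 39736)/(-43546 + (-20 - 107)²) = (-12696 - 39736)/(-43546 + (-20 - 107)²) = -52432/(-43546 + (-127)²) = -52432/(-43546 + 16129) = -52432/(-27417) = -52432*(-1/27417) = 52432/27417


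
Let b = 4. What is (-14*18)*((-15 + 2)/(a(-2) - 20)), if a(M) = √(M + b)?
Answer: -32760/199 - 1638*√2/199 ≈ -176.26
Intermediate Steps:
a(M) = √(4 + M) (a(M) = √(M + 4) = √(4 + M))
(-14*18)*((-15 + 2)/(a(-2) - 20)) = (-14*18)*((-15 + 2)/(√(4 - 2) - 20)) = -(-3276)/(√2 - 20) = -(-3276)/(-20 + √2) = 3276/(-20 + √2)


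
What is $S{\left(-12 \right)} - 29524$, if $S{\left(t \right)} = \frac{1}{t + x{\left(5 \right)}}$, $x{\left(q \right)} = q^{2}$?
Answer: $- \frac{383811}{13} \approx -29524.0$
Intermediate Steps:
$S{\left(t \right)} = \frac{1}{25 + t}$ ($S{\left(t \right)} = \frac{1}{t + 5^{2}} = \frac{1}{t + 25} = \frac{1}{25 + t}$)
$S{\left(-12 \right)} - 29524 = \frac{1}{25 - 12} - 29524 = \frac{1}{13} - 29524 = - \frac{383811}{13}$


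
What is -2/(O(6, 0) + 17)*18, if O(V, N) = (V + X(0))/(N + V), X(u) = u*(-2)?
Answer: -2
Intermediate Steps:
X(u) = -2*u
O(V, N) = V/(N + V) (O(V, N) = (V - 2*0)/(N + V) = (V + 0)/(N + V) = V/(N + V))
-2/(O(6, 0) + 17)*18 = -2/(6/(0 + 6) + 17)*18 = -2/(6/6 + 17)*18 = -2/(6*(⅙) + 17)*18 = -2/(1 + 17)*18 = -2/18*18 = -2*(1/18)*18 = -18/9 = -1*2 = -2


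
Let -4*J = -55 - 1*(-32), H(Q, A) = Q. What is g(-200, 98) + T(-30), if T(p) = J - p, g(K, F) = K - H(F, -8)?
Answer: -1049/4 ≈ -262.25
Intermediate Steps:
g(K, F) = K - F
J = 23/4 (J = -(-55 - 1*(-32))/4 = -(-55 + 32)/4 = -¼*(-23) = 23/4 ≈ 5.7500)
T(p) = 23/4 - p
g(-200, 98) + T(-30) = (-200 - 1*98) + (23/4 - 1*(-30)) = (-200 - 98) + (23/4 + 30) = -298 + 143/4 = -1049/4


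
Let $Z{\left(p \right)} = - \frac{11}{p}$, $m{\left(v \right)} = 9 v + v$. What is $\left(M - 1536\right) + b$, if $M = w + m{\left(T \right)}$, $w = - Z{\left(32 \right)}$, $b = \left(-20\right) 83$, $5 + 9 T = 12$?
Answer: $- \frac{918109}{288} \approx -3187.9$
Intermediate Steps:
$T = \frac{7}{9}$ ($T = - \frac{5}{9} + \frac{1}{9} \cdot 12 = - \frac{5}{9} + \frac{4}{3} = \frac{7}{9} \approx 0.77778$)
$m{\left(v \right)} = 10 v$
$b = -1660$
$w = \frac{11}{32}$ ($w = - \frac{-11}{32} = \left(-1\right) \left(- \frac{11}{32}\right) = \frac{11}{32} \approx 0.34375$)
$M = \frac{2339}{288}$ ($M = \frac{11}{32} + 10 \cdot \frac{7}{9} = \frac{11}{32} + \frac{70}{9} = \frac{2339}{288} \approx 8.1215$)
$\left(M - 1536\right) + b = \left(\frac{2339}{288} - 1536\right) - 1660 = - \frac{440029}{288} - 1660 = - \frac{918109}{288}$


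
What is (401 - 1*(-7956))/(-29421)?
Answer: -8357/29421 ≈ -0.28405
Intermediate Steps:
(401 - 1*(-7956))/(-29421) = (401 + 7956)*(-1/29421) = 8357*(-1/29421) = -8357/29421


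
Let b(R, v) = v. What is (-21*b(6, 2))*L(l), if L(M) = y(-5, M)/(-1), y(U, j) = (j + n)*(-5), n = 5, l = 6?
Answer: -2310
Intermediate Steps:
y(U, j) = -25 - 5*j (y(U, j) = (j + 5)*(-5) = (5 + j)*(-5) = -25 - 5*j)
L(M) = 25 + 5*M (L(M) = (-25 - 5*M)/(-1) = (-25 - 5*M)*(-1) = 25 + 5*M)
(-21*b(6, 2))*L(l) = (-21*2)*(25 + 5*6) = -42*(25 + 30) = -42*55 = -2310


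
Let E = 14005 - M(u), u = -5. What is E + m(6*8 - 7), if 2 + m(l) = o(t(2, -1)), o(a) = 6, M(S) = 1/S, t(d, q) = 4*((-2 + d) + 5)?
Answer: 70046/5 ≈ 14009.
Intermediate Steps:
t(d, q) = 12 + 4*d (t(d, q) = 4*(3 + d) = 12 + 4*d)
m(l) = 4 (m(l) = -2 + 6 = 4)
E = 70026/5 (E = 14005 - 1/(-5) = 14005 - 1*(-1/5) = 14005 + 1/5 = 70026/5 ≈ 14005.)
E + m(6*8 - 7) = 70026/5 + 4 = 70046/5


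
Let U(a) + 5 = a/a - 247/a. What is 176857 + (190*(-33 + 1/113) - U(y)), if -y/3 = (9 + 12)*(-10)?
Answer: 12144520901/71190 ≈ 1.7059e+5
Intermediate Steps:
y = 630 (y = -3*(9 + 12)*(-10) = -63*(-10) = -3*(-210) = 630)
U(a) = -4 - 247/a (U(a) = -5 + (a/a - 247/a) = -5 + (1 - 247/a) = -4 - 247/a)
176857 + (190*(-33 + 1/113) - U(y)) = 176857 + (190*(-33 + 1/113) - (-4 - 247/630)) = 176857 + (190*(-33 + 1/113) - (-4 - 247*1/630)) = 176857 + (190*(-3728/113) - (-4 - 247/630)) = 176857 + (-708320/113 - 1*(-2767/630)) = 176857 + (-708320/113 + 2767/630) = 176857 - 445928929/71190 = 12144520901/71190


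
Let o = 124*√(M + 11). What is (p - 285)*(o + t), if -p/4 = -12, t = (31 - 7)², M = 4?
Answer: -136512 - 29388*√15 ≈ -2.5033e+5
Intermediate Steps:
o = 124*√15 (o = 124*√(4 + 11) = 124*√15 ≈ 480.25)
t = 576 (t = 24² = 576)
p = 48 (p = -4*(-12) = 48)
(p - 285)*(o + t) = (48 - 285)*(124*√15 + 576) = -237*(576 + 124*√15) = -136512 - 29388*√15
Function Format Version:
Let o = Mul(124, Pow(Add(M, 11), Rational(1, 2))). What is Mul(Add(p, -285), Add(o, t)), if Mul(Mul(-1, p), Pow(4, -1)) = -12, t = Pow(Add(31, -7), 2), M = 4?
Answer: Add(-136512, Mul(-29388, Pow(15, Rational(1, 2)))) ≈ -2.5033e+5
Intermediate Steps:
o = Mul(124, Pow(15, Rational(1, 2))) (o = Mul(124, Pow(Add(4, 11), Rational(1, 2))) = Mul(124, Pow(15, Rational(1, 2))) ≈ 480.25)
t = 576 (t = Pow(24, 2) = 576)
p = 48 (p = Mul(-4, -12) = 48)
Mul(Add(p, -285), Add(o, t)) = Mul(Add(48, -285), Add(Mul(124, Pow(15, Rational(1, 2))), 576)) = Mul(-237, Add(576, Mul(124, Pow(15, Rational(1, 2))))) = Add(-136512, Mul(-29388, Pow(15, Rational(1, 2))))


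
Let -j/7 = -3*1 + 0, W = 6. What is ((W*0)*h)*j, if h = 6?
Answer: 0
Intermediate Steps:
j = 21 (j = -7*(-3*1 + 0) = -7*(-3 + 0) = -7*(-3) = 21)
((W*0)*h)*j = ((6*0)*6)*21 = (0*6)*21 = 0*21 = 0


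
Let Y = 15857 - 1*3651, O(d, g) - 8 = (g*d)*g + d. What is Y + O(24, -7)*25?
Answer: 42406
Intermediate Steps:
O(d, g) = 8 + d + d*g² (O(d, g) = 8 + ((g*d)*g + d) = 8 + ((d*g)*g + d) = 8 + (d*g² + d) = 8 + (d + d*g²) = 8 + d + d*g²)
Y = 12206 (Y = 15857 - 3651 = 12206)
Y + O(24, -7)*25 = 12206 + (8 + 24 + 24*(-7)²)*25 = 12206 + (8 + 24 + 24*49)*25 = 12206 + (8 + 24 + 1176)*25 = 12206 + 1208*25 = 12206 + 30200 = 42406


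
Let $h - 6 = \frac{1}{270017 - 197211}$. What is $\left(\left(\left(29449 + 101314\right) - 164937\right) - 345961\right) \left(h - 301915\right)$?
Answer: $\frac{8355666334338155}{72806} \approx 1.1477 \cdot 10^{11}$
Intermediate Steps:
$h = \frac{436837}{72806}$ ($h = 6 + \frac{1}{270017 - 197211} = 6 + \frac{1}{72806} = \frac{436837}{72806} \approx 6.0$)
$\left(\left(\left(29449 + 101314\right) - 164937\right) - 345961\right) \left(h - 301915\right) = \left(\left(\left(29449 + 101314\right) - 164937\right) - 345961\right) \left(\frac{436837}{72806} - 301915\right) = \left(\left(130763 - 164937\right) - 345961\right) \left(- \frac{21980786653}{72806}\right) = \left(-34174 - 345961\right) \left(- \frac{21980786653}{72806}\right) = \left(-380135\right) \left(- \frac{21980786653}{72806}\right) = \frac{8355666334338155}{72806}$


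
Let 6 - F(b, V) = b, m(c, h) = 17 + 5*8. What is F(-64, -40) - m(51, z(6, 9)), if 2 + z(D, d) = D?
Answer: 13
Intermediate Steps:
z(D, d) = -2 + D
m(c, h) = 57 (m(c, h) = 17 + 40 = 57)
F(b, V) = 6 - b
F(-64, -40) - m(51, z(6, 9)) = (6 - 1*(-64)) - 1*57 = (6 + 64) - 57 = 70 - 57 = 13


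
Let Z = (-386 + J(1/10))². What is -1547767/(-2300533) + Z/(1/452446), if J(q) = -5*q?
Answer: 310974094997176945/4601066 ≈ 6.7587e+10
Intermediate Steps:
Z = 597529/4 (Z = (-386 - 5/10)² = (-386 - 5*⅒)² = (-386 - ½)² = (-773/2)² = 597529/4 ≈ 1.4938e+5)
-1547767/(-2300533) + Z/(1/452446) = -1547767/(-2300533) + 597529/(4*(1/452446)) = -1547767*(-1/2300533) + 597529/(4*(1/452446)) = 1547767/2300533 + (597529/4)*452446 = 1547767/2300533 + 135174802967/2 = 310974094997176945/4601066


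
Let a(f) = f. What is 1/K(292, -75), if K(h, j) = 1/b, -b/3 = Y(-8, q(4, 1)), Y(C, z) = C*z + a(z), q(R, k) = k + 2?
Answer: 63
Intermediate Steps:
q(R, k) = 2 + k
Y(C, z) = z + C*z (Y(C, z) = C*z + z = z + C*z)
b = 63 (b = -3*(2 + 1)*(1 - 8) = -9*(-7) = -3*(-21) = 63)
K(h, j) = 1/63
1/K(292, -75) = 1/(1/63) = 63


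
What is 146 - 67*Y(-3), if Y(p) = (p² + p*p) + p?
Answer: -859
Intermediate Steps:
Y(p) = p + 2*p² (Y(p) = (p² + p²) + p = 2*p² + p = p + 2*p²)
146 - 67*Y(-3) = 146 - (-201)*(1 + 2*(-3)) = 146 - (-201)*(1 - 6) = 146 - (-201)*(-5) = 146 - 67*15 = 146 - 1005 = -859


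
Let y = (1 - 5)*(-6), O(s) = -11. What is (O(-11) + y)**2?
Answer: 169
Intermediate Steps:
y = 24 (y = -4*(-6) = 24)
(O(-11) + y)**2 = (-11 + 24)**2 = 13**2 = 169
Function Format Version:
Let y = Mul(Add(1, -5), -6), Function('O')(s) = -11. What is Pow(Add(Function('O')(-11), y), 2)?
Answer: 169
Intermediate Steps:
y = 24 (y = Mul(-4, -6) = 24)
Pow(Add(Function('O')(-11), y), 2) = Pow(Add(-11, 24), 2) = Pow(13, 2) = 169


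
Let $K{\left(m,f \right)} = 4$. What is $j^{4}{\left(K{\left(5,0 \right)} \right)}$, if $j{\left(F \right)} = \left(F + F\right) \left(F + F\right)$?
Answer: $16777216$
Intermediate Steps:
$j{\left(F \right)} = 4 F^{2}$ ($j{\left(F \right)} = 2 F 2 F = 4 F^{2}$)
$j^{4}{\left(K{\left(5,0 \right)} \right)} = \left(4 \cdot 4^{2}\right)^{4} = \left(4 \cdot 16\right)^{4} = 64^{4} = 16777216$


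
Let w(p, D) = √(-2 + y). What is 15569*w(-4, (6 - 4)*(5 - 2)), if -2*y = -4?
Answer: 0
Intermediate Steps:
y = 2 (y = -½*(-4) = 2)
w(p, D) = 0 (w(p, D) = √(-2 + 2) = √0 = 0)
15569*w(-4, (6 - 4)*(5 - 2)) = 15569*0 = 0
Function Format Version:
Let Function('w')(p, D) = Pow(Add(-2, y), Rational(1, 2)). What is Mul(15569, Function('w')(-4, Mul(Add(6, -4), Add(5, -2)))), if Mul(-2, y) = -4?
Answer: 0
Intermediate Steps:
y = 2 (y = Mul(Rational(-1, 2), -4) = 2)
Function('w')(p, D) = 0 (Function('w')(p, D) = Pow(Add(-2, 2), Rational(1, 2)) = Pow(0, Rational(1, 2)) = 0)
Mul(15569, Function('w')(-4, Mul(Add(6, -4), Add(5, -2)))) = Mul(15569, 0) = 0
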